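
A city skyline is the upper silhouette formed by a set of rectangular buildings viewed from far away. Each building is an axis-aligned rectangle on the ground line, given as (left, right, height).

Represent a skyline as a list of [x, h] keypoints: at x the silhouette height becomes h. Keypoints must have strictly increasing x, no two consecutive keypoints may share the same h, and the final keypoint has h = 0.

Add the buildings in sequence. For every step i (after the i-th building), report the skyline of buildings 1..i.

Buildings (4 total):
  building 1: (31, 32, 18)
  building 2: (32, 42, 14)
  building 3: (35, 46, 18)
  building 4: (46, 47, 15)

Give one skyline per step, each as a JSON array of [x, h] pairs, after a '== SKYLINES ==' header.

== SKYLINES ==
[[31,18],[32,0]]
[[31,18],[32,14],[42,0]]
[[31,18],[32,14],[35,18],[46,0]]
[[31,18],[32,14],[35,18],[46,15],[47,0]]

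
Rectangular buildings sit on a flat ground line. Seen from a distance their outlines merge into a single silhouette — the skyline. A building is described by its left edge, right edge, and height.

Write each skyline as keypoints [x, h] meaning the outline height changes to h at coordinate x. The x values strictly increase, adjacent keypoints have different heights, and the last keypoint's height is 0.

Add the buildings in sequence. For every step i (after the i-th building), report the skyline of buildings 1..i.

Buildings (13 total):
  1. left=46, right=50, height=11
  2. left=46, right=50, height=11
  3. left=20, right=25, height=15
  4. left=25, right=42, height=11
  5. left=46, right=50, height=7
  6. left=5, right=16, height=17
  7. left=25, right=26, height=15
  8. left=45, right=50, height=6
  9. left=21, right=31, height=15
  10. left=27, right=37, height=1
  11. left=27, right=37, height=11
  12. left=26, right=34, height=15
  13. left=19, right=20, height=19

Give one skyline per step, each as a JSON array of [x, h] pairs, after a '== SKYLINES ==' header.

== SKYLINES ==
[[46,11],[50,0]]
[[46,11],[50,0]]
[[20,15],[25,0],[46,11],[50,0]]
[[20,15],[25,11],[42,0],[46,11],[50,0]]
[[20,15],[25,11],[42,0],[46,11],[50,0]]
[[5,17],[16,0],[20,15],[25,11],[42,0],[46,11],[50,0]]
[[5,17],[16,0],[20,15],[26,11],[42,0],[46,11],[50,0]]
[[5,17],[16,0],[20,15],[26,11],[42,0],[45,6],[46,11],[50,0]]
[[5,17],[16,0],[20,15],[31,11],[42,0],[45,6],[46,11],[50,0]]
[[5,17],[16,0],[20,15],[31,11],[42,0],[45,6],[46,11],[50,0]]
[[5,17],[16,0],[20,15],[31,11],[42,0],[45,6],[46,11],[50,0]]
[[5,17],[16,0],[20,15],[34,11],[42,0],[45,6],[46,11],[50,0]]
[[5,17],[16,0],[19,19],[20,15],[34,11],[42,0],[45,6],[46,11],[50,0]]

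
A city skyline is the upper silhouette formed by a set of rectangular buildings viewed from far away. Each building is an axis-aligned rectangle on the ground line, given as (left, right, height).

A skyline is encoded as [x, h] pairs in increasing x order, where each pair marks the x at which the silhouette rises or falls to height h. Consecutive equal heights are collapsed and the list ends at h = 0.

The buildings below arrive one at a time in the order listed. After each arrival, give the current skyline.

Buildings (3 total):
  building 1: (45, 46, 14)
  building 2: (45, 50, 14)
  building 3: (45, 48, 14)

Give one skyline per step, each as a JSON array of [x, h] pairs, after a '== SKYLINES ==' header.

== SKYLINES ==
[[45,14],[46,0]]
[[45,14],[50,0]]
[[45,14],[50,0]]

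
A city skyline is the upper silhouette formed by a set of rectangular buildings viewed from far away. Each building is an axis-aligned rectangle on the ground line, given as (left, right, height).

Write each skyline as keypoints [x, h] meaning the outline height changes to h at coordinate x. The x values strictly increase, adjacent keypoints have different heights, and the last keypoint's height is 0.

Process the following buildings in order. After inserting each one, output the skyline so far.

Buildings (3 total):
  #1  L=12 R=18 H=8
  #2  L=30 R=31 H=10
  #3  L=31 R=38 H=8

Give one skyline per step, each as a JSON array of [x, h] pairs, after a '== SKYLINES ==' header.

== SKYLINES ==
[[12,8],[18,0]]
[[12,8],[18,0],[30,10],[31,0]]
[[12,8],[18,0],[30,10],[31,8],[38,0]]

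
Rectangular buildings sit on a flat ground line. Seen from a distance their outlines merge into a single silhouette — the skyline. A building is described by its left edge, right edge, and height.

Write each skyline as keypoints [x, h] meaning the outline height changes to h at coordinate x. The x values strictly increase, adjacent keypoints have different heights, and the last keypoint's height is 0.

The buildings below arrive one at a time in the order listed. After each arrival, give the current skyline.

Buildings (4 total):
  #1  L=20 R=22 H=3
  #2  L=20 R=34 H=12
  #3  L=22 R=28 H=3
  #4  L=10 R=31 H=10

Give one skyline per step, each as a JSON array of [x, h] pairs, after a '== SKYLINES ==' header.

== SKYLINES ==
[[20,3],[22,0]]
[[20,12],[34,0]]
[[20,12],[34,0]]
[[10,10],[20,12],[34,0]]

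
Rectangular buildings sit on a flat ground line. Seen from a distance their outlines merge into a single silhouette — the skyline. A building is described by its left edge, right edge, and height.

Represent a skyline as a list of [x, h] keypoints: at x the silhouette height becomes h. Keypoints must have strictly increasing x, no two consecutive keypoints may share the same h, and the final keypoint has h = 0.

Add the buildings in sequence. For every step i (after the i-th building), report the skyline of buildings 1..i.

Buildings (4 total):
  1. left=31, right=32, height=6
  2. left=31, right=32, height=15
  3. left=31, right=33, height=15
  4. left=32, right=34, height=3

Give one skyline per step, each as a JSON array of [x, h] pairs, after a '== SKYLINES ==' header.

== SKYLINES ==
[[31,6],[32,0]]
[[31,15],[32,0]]
[[31,15],[33,0]]
[[31,15],[33,3],[34,0]]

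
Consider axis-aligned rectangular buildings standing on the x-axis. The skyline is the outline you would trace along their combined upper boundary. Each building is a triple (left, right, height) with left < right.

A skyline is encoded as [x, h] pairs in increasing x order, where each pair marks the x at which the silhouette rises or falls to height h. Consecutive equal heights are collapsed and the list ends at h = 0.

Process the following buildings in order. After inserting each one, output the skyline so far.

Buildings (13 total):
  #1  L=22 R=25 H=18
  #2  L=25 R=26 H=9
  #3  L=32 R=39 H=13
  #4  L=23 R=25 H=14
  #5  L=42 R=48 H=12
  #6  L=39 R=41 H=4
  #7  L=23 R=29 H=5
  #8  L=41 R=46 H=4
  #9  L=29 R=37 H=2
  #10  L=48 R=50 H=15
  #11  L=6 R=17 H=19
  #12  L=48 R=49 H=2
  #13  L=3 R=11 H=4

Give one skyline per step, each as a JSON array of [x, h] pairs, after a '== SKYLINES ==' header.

== SKYLINES ==
[[22,18],[25,0]]
[[22,18],[25,9],[26,0]]
[[22,18],[25,9],[26,0],[32,13],[39,0]]
[[22,18],[25,9],[26,0],[32,13],[39,0]]
[[22,18],[25,9],[26,0],[32,13],[39,0],[42,12],[48,0]]
[[22,18],[25,9],[26,0],[32,13],[39,4],[41,0],[42,12],[48,0]]
[[22,18],[25,9],[26,5],[29,0],[32,13],[39,4],[41,0],[42,12],[48,0]]
[[22,18],[25,9],[26,5],[29,0],[32,13],[39,4],[42,12],[48,0]]
[[22,18],[25,9],[26,5],[29,2],[32,13],[39,4],[42,12],[48,0]]
[[22,18],[25,9],[26,5],[29,2],[32,13],[39,4],[42,12],[48,15],[50,0]]
[[6,19],[17,0],[22,18],[25,9],[26,5],[29,2],[32,13],[39,4],[42,12],[48,15],[50,0]]
[[6,19],[17,0],[22,18],[25,9],[26,5],[29,2],[32,13],[39,4],[42,12],[48,15],[50,0]]
[[3,4],[6,19],[17,0],[22,18],[25,9],[26,5],[29,2],[32,13],[39,4],[42,12],[48,15],[50,0]]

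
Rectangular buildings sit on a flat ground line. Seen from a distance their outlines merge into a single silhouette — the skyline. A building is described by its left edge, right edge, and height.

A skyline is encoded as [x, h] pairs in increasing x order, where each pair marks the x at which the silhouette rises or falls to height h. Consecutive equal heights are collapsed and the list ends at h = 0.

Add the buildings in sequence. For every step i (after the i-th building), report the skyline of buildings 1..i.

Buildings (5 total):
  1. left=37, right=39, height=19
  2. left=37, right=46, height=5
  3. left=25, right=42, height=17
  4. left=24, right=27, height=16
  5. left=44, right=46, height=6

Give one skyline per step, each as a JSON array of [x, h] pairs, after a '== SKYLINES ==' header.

== SKYLINES ==
[[37,19],[39,0]]
[[37,19],[39,5],[46,0]]
[[25,17],[37,19],[39,17],[42,5],[46,0]]
[[24,16],[25,17],[37,19],[39,17],[42,5],[46,0]]
[[24,16],[25,17],[37,19],[39,17],[42,5],[44,6],[46,0]]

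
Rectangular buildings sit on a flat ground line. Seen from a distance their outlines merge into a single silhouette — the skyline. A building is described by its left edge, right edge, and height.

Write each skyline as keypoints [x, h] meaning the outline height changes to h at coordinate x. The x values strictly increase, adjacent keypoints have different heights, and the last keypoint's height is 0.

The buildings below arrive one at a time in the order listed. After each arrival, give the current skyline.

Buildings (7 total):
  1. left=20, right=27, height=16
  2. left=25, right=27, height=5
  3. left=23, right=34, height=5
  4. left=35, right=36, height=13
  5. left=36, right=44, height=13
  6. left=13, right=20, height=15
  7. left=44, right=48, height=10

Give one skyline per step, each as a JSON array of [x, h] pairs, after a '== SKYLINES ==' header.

== SKYLINES ==
[[20,16],[27,0]]
[[20,16],[27,0]]
[[20,16],[27,5],[34,0]]
[[20,16],[27,5],[34,0],[35,13],[36,0]]
[[20,16],[27,5],[34,0],[35,13],[44,0]]
[[13,15],[20,16],[27,5],[34,0],[35,13],[44,0]]
[[13,15],[20,16],[27,5],[34,0],[35,13],[44,10],[48,0]]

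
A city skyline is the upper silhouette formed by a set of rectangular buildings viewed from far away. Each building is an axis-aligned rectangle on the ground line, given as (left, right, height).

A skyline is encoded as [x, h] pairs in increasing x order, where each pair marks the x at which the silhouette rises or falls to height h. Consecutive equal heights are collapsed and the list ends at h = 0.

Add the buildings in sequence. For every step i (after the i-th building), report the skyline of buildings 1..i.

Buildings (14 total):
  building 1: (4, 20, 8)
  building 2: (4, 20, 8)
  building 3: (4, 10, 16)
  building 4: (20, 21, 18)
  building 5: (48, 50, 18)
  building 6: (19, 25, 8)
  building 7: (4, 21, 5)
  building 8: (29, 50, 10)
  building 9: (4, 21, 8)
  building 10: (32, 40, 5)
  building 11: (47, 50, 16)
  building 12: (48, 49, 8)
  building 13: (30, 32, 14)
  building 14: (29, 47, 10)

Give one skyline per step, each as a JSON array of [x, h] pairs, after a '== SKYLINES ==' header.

== SKYLINES ==
[[4,8],[20,0]]
[[4,8],[20,0]]
[[4,16],[10,8],[20,0]]
[[4,16],[10,8],[20,18],[21,0]]
[[4,16],[10,8],[20,18],[21,0],[48,18],[50,0]]
[[4,16],[10,8],[20,18],[21,8],[25,0],[48,18],[50,0]]
[[4,16],[10,8],[20,18],[21,8],[25,0],[48,18],[50,0]]
[[4,16],[10,8],[20,18],[21,8],[25,0],[29,10],[48,18],[50,0]]
[[4,16],[10,8],[20,18],[21,8],[25,0],[29,10],[48,18],[50,0]]
[[4,16],[10,8],[20,18],[21,8],[25,0],[29,10],[48,18],[50,0]]
[[4,16],[10,8],[20,18],[21,8],[25,0],[29,10],[47,16],[48,18],[50,0]]
[[4,16],[10,8],[20,18],[21,8],[25,0],[29,10],[47,16],[48,18],[50,0]]
[[4,16],[10,8],[20,18],[21,8],[25,0],[29,10],[30,14],[32,10],[47,16],[48,18],[50,0]]
[[4,16],[10,8],[20,18],[21,8],[25,0],[29,10],[30,14],[32,10],[47,16],[48,18],[50,0]]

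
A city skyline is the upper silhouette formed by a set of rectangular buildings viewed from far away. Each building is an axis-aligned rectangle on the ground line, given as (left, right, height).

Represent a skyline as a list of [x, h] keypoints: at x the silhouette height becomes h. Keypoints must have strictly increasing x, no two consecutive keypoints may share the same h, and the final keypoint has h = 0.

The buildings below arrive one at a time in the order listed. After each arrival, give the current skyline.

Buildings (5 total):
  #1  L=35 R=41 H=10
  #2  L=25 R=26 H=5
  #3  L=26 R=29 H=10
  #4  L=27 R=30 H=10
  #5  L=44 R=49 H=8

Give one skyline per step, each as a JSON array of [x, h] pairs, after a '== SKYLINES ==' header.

== SKYLINES ==
[[35,10],[41,0]]
[[25,5],[26,0],[35,10],[41,0]]
[[25,5],[26,10],[29,0],[35,10],[41,0]]
[[25,5],[26,10],[30,0],[35,10],[41,0]]
[[25,5],[26,10],[30,0],[35,10],[41,0],[44,8],[49,0]]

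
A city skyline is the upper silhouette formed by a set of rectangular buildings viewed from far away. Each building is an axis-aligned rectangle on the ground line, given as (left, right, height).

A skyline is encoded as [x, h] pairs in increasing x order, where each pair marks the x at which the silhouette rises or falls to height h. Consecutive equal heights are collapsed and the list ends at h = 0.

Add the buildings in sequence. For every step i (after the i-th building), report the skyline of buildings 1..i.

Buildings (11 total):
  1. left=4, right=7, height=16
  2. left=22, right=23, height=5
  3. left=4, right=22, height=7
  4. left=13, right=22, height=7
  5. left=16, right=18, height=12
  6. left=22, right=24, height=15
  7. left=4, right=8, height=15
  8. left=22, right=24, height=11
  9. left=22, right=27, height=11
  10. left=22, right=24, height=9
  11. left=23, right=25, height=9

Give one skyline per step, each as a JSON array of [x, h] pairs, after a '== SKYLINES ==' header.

== SKYLINES ==
[[4,16],[7,0]]
[[4,16],[7,0],[22,5],[23,0]]
[[4,16],[7,7],[22,5],[23,0]]
[[4,16],[7,7],[22,5],[23,0]]
[[4,16],[7,7],[16,12],[18,7],[22,5],[23,0]]
[[4,16],[7,7],[16,12],[18,7],[22,15],[24,0]]
[[4,16],[7,15],[8,7],[16,12],[18,7],[22,15],[24,0]]
[[4,16],[7,15],[8,7],[16,12],[18,7],[22,15],[24,0]]
[[4,16],[7,15],[8,7],[16,12],[18,7],[22,15],[24,11],[27,0]]
[[4,16],[7,15],[8,7],[16,12],[18,7],[22,15],[24,11],[27,0]]
[[4,16],[7,15],[8,7],[16,12],[18,7],[22,15],[24,11],[27,0]]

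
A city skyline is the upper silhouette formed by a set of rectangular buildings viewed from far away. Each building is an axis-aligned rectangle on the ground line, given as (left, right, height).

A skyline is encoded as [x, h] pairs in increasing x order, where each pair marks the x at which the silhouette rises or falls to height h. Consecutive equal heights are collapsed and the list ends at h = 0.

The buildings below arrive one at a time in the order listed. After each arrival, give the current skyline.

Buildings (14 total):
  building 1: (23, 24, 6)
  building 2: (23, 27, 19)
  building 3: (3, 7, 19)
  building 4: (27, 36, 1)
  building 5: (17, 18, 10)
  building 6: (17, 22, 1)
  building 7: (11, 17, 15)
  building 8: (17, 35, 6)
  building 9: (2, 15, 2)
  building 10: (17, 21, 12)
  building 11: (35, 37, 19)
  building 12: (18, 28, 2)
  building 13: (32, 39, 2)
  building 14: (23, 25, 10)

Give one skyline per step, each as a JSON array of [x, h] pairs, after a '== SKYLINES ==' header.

== SKYLINES ==
[[23,6],[24,0]]
[[23,19],[27,0]]
[[3,19],[7,0],[23,19],[27,0]]
[[3,19],[7,0],[23,19],[27,1],[36,0]]
[[3,19],[7,0],[17,10],[18,0],[23,19],[27,1],[36,0]]
[[3,19],[7,0],[17,10],[18,1],[22,0],[23,19],[27,1],[36,0]]
[[3,19],[7,0],[11,15],[17,10],[18,1],[22,0],[23,19],[27,1],[36,0]]
[[3,19],[7,0],[11,15],[17,10],[18,6],[23,19],[27,6],[35,1],[36,0]]
[[2,2],[3,19],[7,2],[11,15],[17,10],[18,6],[23,19],[27,6],[35,1],[36,0]]
[[2,2],[3,19],[7,2],[11,15],[17,12],[21,6],[23,19],[27,6],[35,1],[36,0]]
[[2,2],[3,19],[7,2],[11,15],[17,12],[21,6],[23,19],[27,6],[35,19],[37,0]]
[[2,2],[3,19],[7,2],[11,15],[17,12],[21,6],[23,19],[27,6],[35,19],[37,0]]
[[2,2],[3,19],[7,2],[11,15],[17,12],[21,6],[23,19],[27,6],[35,19],[37,2],[39,0]]
[[2,2],[3,19],[7,2],[11,15],[17,12],[21,6],[23,19],[27,6],[35,19],[37,2],[39,0]]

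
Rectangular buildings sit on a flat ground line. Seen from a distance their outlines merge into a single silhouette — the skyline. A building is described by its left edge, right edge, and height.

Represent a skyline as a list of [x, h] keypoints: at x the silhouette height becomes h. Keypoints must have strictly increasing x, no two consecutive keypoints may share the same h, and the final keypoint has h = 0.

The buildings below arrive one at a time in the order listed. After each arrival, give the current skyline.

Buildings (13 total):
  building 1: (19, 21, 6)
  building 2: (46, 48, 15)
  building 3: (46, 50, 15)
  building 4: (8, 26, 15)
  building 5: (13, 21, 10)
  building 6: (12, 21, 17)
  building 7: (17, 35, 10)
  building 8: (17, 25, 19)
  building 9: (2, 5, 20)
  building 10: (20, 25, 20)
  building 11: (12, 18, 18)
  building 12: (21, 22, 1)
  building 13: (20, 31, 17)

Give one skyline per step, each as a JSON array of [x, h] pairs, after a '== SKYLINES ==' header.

== SKYLINES ==
[[19,6],[21,0]]
[[19,6],[21,0],[46,15],[48,0]]
[[19,6],[21,0],[46,15],[50,0]]
[[8,15],[26,0],[46,15],[50,0]]
[[8,15],[26,0],[46,15],[50,0]]
[[8,15],[12,17],[21,15],[26,0],[46,15],[50,0]]
[[8,15],[12,17],[21,15],[26,10],[35,0],[46,15],[50,0]]
[[8,15],[12,17],[17,19],[25,15],[26,10],[35,0],[46,15],[50,0]]
[[2,20],[5,0],[8,15],[12,17],[17,19],[25,15],[26,10],[35,0],[46,15],[50,0]]
[[2,20],[5,0],[8,15],[12,17],[17,19],[20,20],[25,15],[26,10],[35,0],[46,15],[50,0]]
[[2,20],[5,0],[8,15],[12,18],[17,19],[20,20],[25,15],[26,10],[35,0],[46,15],[50,0]]
[[2,20],[5,0],[8,15],[12,18],[17,19],[20,20],[25,15],[26,10],[35,0],[46,15],[50,0]]
[[2,20],[5,0],[8,15],[12,18],[17,19],[20,20],[25,17],[31,10],[35,0],[46,15],[50,0]]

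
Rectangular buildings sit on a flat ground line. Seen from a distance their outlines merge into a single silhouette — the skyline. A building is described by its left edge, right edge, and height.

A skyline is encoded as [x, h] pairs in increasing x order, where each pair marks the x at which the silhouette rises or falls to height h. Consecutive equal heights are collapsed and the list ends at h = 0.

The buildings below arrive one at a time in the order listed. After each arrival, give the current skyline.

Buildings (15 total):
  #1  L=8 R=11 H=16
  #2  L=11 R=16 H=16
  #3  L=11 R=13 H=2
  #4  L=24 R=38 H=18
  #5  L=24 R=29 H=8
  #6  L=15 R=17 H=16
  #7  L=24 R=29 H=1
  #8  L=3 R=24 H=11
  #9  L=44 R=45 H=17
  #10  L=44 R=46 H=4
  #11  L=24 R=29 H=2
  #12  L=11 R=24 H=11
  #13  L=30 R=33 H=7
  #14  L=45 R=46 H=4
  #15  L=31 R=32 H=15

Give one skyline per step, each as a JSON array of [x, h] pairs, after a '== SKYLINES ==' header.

== SKYLINES ==
[[8,16],[11,0]]
[[8,16],[16,0]]
[[8,16],[16,0]]
[[8,16],[16,0],[24,18],[38,0]]
[[8,16],[16,0],[24,18],[38,0]]
[[8,16],[17,0],[24,18],[38,0]]
[[8,16],[17,0],[24,18],[38,0]]
[[3,11],[8,16],[17,11],[24,18],[38,0]]
[[3,11],[8,16],[17,11],[24,18],[38,0],[44,17],[45,0]]
[[3,11],[8,16],[17,11],[24,18],[38,0],[44,17],[45,4],[46,0]]
[[3,11],[8,16],[17,11],[24,18],[38,0],[44,17],[45,4],[46,0]]
[[3,11],[8,16],[17,11],[24,18],[38,0],[44,17],[45,4],[46,0]]
[[3,11],[8,16],[17,11],[24,18],[38,0],[44,17],[45,4],[46,0]]
[[3,11],[8,16],[17,11],[24,18],[38,0],[44,17],[45,4],[46,0]]
[[3,11],[8,16],[17,11],[24,18],[38,0],[44,17],[45,4],[46,0]]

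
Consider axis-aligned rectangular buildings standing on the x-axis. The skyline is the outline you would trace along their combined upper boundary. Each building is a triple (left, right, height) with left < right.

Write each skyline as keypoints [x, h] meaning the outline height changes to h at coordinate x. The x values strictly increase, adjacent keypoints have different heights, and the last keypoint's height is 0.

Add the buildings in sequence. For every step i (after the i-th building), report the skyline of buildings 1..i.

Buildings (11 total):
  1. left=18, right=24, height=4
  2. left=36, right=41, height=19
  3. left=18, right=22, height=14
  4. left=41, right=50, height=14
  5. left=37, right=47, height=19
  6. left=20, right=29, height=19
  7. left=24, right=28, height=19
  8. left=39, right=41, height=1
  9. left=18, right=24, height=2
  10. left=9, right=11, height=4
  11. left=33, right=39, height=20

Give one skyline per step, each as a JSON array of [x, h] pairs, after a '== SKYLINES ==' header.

== SKYLINES ==
[[18,4],[24,0]]
[[18,4],[24,0],[36,19],[41,0]]
[[18,14],[22,4],[24,0],[36,19],[41,0]]
[[18,14],[22,4],[24,0],[36,19],[41,14],[50,0]]
[[18,14],[22,4],[24,0],[36,19],[47,14],[50,0]]
[[18,14],[20,19],[29,0],[36,19],[47,14],[50,0]]
[[18,14],[20,19],[29,0],[36,19],[47,14],[50,0]]
[[18,14],[20,19],[29,0],[36,19],[47,14],[50,0]]
[[18,14],[20,19],[29,0],[36,19],[47,14],[50,0]]
[[9,4],[11,0],[18,14],[20,19],[29,0],[36,19],[47,14],[50,0]]
[[9,4],[11,0],[18,14],[20,19],[29,0],[33,20],[39,19],[47,14],[50,0]]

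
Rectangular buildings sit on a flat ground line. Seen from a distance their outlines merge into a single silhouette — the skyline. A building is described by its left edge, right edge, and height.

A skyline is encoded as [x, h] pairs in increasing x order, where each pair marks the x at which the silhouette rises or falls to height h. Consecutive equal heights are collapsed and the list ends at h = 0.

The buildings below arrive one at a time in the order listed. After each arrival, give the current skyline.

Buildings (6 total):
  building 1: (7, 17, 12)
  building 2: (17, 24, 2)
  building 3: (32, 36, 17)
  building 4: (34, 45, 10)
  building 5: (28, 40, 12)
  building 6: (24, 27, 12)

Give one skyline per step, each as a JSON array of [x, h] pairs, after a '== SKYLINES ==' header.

== SKYLINES ==
[[7,12],[17,0]]
[[7,12],[17,2],[24,0]]
[[7,12],[17,2],[24,0],[32,17],[36,0]]
[[7,12],[17,2],[24,0],[32,17],[36,10],[45,0]]
[[7,12],[17,2],[24,0],[28,12],[32,17],[36,12],[40,10],[45,0]]
[[7,12],[17,2],[24,12],[27,0],[28,12],[32,17],[36,12],[40,10],[45,0]]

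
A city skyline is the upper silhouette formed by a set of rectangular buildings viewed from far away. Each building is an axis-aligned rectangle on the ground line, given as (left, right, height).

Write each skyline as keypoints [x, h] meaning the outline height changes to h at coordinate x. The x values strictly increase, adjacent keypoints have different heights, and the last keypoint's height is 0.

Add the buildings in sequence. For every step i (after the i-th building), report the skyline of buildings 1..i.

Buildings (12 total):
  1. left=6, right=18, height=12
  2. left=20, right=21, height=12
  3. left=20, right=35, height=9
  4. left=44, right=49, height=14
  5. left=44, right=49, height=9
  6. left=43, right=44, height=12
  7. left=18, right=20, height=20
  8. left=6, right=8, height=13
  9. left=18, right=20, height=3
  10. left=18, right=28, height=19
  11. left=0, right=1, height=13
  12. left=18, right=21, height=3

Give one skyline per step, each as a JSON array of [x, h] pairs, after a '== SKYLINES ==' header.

== SKYLINES ==
[[6,12],[18,0]]
[[6,12],[18,0],[20,12],[21,0]]
[[6,12],[18,0],[20,12],[21,9],[35,0]]
[[6,12],[18,0],[20,12],[21,9],[35,0],[44,14],[49,0]]
[[6,12],[18,0],[20,12],[21,9],[35,0],[44,14],[49,0]]
[[6,12],[18,0],[20,12],[21,9],[35,0],[43,12],[44,14],[49,0]]
[[6,12],[18,20],[20,12],[21,9],[35,0],[43,12],[44,14],[49,0]]
[[6,13],[8,12],[18,20],[20,12],[21,9],[35,0],[43,12],[44,14],[49,0]]
[[6,13],[8,12],[18,20],[20,12],[21,9],[35,0],[43,12],[44,14],[49,0]]
[[6,13],[8,12],[18,20],[20,19],[28,9],[35,0],[43,12],[44,14],[49,0]]
[[0,13],[1,0],[6,13],[8,12],[18,20],[20,19],[28,9],[35,0],[43,12],[44,14],[49,0]]
[[0,13],[1,0],[6,13],[8,12],[18,20],[20,19],[28,9],[35,0],[43,12],[44,14],[49,0]]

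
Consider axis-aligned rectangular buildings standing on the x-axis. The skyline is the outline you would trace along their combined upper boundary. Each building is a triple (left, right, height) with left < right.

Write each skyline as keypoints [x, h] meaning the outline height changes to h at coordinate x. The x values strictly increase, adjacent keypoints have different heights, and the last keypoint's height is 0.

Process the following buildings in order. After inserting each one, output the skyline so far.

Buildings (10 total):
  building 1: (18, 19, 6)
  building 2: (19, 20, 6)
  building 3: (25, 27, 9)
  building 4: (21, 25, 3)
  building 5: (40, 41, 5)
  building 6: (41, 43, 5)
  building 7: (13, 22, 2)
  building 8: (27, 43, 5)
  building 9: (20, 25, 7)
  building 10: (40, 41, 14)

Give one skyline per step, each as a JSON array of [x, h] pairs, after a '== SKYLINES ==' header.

== SKYLINES ==
[[18,6],[19,0]]
[[18,6],[20,0]]
[[18,6],[20,0],[25,9],[27,0]]
[[18,6],[20,0],[21,3],[25,9],[27,0]]
[[18,6],[20,0],[21,3],[25,9],[27,0],[40,5],[41,0]]
[[18,6],[20,0],[21,3],[25,9],[27,0],[40,5],[43,0]]
[[13,2],[18,6],[20,2],[21,3],[25,9],[27,0],[40,5],[43,0]]
[[13,2],[18,6],[20,2],[21,3],[25,9],[27,5],[43,0]]
[[13,2],[18,6],[20,7],[25,9],[27,5],[43,0]]
[[13,2],[18,6],[20,7],[25,9],[27,5],[40,14],[41,5],[43,0]]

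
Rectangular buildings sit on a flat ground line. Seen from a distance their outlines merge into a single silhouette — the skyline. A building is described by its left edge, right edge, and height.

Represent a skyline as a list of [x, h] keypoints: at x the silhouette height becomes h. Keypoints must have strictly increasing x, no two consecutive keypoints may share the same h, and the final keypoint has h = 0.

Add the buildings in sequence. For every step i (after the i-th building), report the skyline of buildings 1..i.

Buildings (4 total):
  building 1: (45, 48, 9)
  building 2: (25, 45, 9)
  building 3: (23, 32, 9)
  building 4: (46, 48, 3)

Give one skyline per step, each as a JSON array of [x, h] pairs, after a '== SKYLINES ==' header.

== SKYLINES ==
[[45,9],[48,0]]
[[25,9],[48,0]]
[[23,9],[48,0]]
[[23,9],[48,0]]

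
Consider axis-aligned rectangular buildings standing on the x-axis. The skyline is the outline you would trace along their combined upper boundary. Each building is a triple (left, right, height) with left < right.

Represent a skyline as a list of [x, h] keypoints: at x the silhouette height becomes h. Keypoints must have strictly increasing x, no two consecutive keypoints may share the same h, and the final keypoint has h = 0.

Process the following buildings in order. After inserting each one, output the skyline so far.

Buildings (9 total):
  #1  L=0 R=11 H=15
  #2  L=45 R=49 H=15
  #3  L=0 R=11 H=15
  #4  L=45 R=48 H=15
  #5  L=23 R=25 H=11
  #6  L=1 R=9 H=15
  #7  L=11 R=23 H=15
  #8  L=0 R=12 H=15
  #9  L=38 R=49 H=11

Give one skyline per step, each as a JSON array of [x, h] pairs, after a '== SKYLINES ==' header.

== SKYLINES ==
[[0,15],[11,0]]
[[0,15],[11,0],[45,15],[49,0]]
[[0,15],[11,0],[45,15],[49,0]]
[[0,15],[11,0],[45,15],[49,0]]
[[0,15],[11,0],[23,11],[25,0],[45,15],[49,0]]
[[0,15],[11,0],[23,11],[25,0],[45,15],[49,0]]
[[0,15],[23,11],[25,0],[45,15],[49,0]]
[[0,15],[23,11],[25,0],[45,15],[49,0]]
[[0,15],[23,11],[25,0],[38,11],[45,15],[49,0]]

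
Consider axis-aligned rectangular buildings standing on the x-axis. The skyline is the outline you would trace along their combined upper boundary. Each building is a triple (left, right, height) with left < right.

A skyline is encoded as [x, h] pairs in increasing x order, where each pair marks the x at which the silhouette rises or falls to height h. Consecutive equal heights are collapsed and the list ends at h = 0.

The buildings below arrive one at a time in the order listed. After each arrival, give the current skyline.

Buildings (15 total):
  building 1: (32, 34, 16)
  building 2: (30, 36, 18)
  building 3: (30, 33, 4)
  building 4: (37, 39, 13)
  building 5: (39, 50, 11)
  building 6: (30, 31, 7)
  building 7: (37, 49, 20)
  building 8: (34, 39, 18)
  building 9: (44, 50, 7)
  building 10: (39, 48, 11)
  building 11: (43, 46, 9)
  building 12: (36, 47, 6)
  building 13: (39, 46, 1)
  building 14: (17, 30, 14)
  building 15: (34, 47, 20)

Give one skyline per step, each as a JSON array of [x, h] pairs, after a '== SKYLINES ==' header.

== SKYLINES ==
[[32,16],[34,0]]
[[30,18],[36,0]]
[[30,18],[36,0]]
[[30,18],[36,0],[37,13],[39,0]]
[[30,18],[36,0],[37,13],[39,11],[50,0]]
[[30,18],[36,0],[37,13],[39,11],[50,0]]
[[30,18],[36,0],[37,20],[49,11],[50,0]]
[[30,18],[37,20],[49,11],[50,0]]
[[30,18],[37,20],[49,11],[50,0]]
[[30,18],[37,20],[49,11],[50,0]]
[[30,18],[37,20],[49,11],[50,0]]
[[30,18],[37,20],[49,11],[50,0]]
[[30,18],[37,20],[49,11],[50,0]]
[[17,14],[30,18],[37,20],[49,11],[50,0]]
[[17,14],[30,18],[34,20],[49,11],[50,0]]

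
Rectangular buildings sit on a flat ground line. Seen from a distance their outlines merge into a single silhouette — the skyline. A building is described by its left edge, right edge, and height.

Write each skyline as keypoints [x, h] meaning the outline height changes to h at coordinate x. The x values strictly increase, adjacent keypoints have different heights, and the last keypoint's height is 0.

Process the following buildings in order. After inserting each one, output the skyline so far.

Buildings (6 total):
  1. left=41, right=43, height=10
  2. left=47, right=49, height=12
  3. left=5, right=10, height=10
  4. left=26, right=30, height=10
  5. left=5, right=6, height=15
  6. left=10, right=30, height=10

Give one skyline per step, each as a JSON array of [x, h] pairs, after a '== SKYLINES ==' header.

== SKYLINES ==
[[41,10],[43,0]]
[[41,10],[43,0],[47,12],[49,0]]
[[5,10],[10,0],[41,10],[43,0],[47,12],[49,0]]
[[5,10],[10,0],[26,10],[30,0],[41,10],[43,0],[47,12],[49,0]]
[[5,15],[6,10],[10,0],[26,10],[30,0],[41,10],[43,0],[47,12],[49,0]]
[[5,15],[6,10],[30,0],[41,10],[43,0],[47,12],[49,0]]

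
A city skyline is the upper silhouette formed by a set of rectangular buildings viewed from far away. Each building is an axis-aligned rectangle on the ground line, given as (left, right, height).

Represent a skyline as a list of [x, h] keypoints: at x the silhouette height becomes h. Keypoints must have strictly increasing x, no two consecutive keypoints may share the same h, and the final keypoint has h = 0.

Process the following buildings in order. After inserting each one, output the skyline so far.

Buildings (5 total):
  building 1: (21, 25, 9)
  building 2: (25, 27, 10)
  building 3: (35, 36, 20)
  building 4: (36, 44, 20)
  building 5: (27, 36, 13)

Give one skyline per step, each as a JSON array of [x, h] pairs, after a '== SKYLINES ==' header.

== SKYLINES ==
[[21,9],[25,0]]
[[21,9],[25,10],[27,0]]
[[21,9],[25,10],[27,0],[35,20],[36,0]]
[[21,9],[25,10],[27,0],[35,20],[44,0]]
[[21,9],[25,10],[27,13],[35,20],[44,0]]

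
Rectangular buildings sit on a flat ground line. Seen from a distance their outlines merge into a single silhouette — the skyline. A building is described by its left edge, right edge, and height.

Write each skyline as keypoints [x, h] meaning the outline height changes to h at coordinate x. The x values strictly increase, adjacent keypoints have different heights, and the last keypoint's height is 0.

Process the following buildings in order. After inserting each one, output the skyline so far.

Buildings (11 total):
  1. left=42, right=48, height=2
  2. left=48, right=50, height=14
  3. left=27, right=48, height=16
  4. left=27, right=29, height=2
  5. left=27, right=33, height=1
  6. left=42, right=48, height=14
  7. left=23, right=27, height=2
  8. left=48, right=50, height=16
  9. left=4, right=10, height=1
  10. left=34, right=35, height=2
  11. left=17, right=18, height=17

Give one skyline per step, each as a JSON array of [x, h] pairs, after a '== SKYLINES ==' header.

== SKYLINES ==
[[42,2],[48,0]]
[[42,2],[48,14],[50,0]]
[[27,16],[48,14],[50,0]]
[[27,16],[48,14],[50,0]]
[[27,16],[48,14],[50,0]]
[[27,16],[48,14],[50,0]]
[[23,2],[27,16],[48,14],[50,0]]
[[23,2],[27,16],[50,0]]
[[4,1],[10,0],[23,2],[27,16],[50,0]]
[[4,1],[10,0],[23,2],[27,16],[50,0]]
[[4,1],[10,0],[17,17],[18,0],[23,2],[27,16],[50,0]]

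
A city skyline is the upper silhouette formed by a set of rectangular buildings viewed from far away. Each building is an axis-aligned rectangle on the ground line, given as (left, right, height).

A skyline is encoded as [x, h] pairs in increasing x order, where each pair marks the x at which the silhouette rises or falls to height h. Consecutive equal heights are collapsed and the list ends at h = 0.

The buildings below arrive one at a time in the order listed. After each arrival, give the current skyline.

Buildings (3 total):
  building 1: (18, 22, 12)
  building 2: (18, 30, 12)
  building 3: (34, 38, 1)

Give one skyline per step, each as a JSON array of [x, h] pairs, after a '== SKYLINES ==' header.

== SKYLINES ==
[[18,12],[22,0]]
[[18,12],[30,0]]
[[18,12],[30,0],[34,1],[38,0]]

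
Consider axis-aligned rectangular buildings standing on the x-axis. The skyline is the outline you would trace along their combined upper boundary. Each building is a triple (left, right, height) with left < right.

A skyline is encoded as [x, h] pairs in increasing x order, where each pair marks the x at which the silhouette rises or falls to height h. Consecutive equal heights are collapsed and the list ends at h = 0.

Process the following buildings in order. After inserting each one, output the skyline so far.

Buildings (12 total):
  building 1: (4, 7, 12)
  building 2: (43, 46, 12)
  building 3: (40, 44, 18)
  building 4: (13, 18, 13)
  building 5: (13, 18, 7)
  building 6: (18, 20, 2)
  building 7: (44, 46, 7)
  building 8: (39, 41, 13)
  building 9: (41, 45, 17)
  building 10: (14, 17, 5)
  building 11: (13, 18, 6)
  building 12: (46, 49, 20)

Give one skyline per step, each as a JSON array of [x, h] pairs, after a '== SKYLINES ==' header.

== SKYLINES ==
[[4,12],[7,0]]
[[4,12],[7,0],[43,12],[46,0]]
[[4,12],[7,0],[40,18],[44,12],[46,0]]
[[4,12],[7,0],[13,13],[18,0],[40,18],[44,12],[46,0]]
[[4,12],[7,0],[13,13],[18,0],[40,18],[44,12],[46,0]]
[[4,12],[7,0],[13,13],[18,2],[20,0],[40,18],[44,12],[46,0]]
[[4,12],[7,0],[13,13],[18,2],[20,0],[40,18],[44,12],[46,0]]
[[4,12],[7,0],[13,13],[18,2],[20,0],[39,13],[40,18],[44,12],[46,0]]
[[4,12],[7,0],[13,13],[18,2],[20,0],[39,13],[40,18],[44,17],[45,12],[46,0]]
[[4,12],[7,0],[13,13],[18,2],[20,0],[39,13],[40,18],[44,17],[45,12],[46,0]]
[[4,12],[7,0],[13,13],[18,2],[20,0],[39,13],[40,18],[44,17],[45,12],[46,0]]
[[4,12],[7,0],[13,13],[18,2],[20,0],[39,13],[40,18],[44,17],[45,12],[46,20],[49,0]]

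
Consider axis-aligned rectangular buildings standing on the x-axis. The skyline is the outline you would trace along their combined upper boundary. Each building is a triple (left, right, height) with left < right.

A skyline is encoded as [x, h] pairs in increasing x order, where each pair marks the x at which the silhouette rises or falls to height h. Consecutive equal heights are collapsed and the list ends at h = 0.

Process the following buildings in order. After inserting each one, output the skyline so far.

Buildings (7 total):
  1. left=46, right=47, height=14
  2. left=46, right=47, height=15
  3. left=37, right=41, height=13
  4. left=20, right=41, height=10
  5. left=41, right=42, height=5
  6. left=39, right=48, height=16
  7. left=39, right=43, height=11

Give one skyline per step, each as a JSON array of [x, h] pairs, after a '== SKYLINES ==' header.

== SKYLINES ==
[[46,14],[47,0]]
[[46,15],[47,0]]
[[37,13],[41,0],[46,15],[47,0]]
[[20,10],[37,13],[41,0],[46,15],[47,0]]
[[20,10],[37,13],[41,5],[42,0],[46,15],[47,0]]
[[20,10],[37,13],[39,16],[48,0]]
[[20,10],[37,13],[39,16],[48,0]]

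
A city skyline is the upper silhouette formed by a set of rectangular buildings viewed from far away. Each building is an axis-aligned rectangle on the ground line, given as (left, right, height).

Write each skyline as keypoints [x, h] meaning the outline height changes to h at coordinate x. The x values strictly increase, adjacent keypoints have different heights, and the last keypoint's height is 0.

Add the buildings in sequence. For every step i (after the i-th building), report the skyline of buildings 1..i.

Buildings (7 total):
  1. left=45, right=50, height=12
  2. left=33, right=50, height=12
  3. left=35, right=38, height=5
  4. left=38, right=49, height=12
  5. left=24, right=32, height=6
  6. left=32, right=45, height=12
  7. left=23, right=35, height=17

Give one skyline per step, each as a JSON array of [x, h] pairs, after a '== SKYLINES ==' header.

== SKYLINES ==
[[45,12],[50,0]]
[[33,12],[50,0]]
[[33,12],[50,0]]
[[33,12],[50,0]]
[[24,6],[32,0],[33,12],[50,0]]
[[24,6],[32,12],[50,0]]
[[23,17],[35,12],[50,0]]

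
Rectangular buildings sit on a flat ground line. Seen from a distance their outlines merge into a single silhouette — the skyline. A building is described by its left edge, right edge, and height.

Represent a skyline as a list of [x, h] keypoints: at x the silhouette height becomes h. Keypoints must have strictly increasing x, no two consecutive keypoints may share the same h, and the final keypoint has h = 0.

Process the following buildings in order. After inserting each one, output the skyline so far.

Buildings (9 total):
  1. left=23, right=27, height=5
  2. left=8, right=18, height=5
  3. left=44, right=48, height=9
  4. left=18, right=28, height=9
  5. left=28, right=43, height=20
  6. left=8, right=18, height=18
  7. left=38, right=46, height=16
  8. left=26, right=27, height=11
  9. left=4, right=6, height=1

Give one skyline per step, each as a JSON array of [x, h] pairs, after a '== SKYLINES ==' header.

== SKYLINES ==
[[23,5],[27,0]]
[[8,5],[18,0],[23,5],[27,0]]
[[8,5],[18,0],[23,5],[27,0],[44,9],[48,0]]
[[8,5],[18,9],[28,0],[44,9],[48,0]]
[[8,5],[18,9],[28,20],[43,0],[44,9],[48,0]]
[[8,18],[18,9],[28,20],[43,0],[44,9],[48,0]]
[[8,18],[18,9],[28,20],[43,16],[46,9],[48,0]]
[[8,18],[18,9],[26,11],[27,9],[28,20],[43,16],[46,9],[48,0]]
[[4,1],[6,0],[8,18],[18,9],[26,11],[27,9],[28,20],[43,16],[46,9],[48,0]]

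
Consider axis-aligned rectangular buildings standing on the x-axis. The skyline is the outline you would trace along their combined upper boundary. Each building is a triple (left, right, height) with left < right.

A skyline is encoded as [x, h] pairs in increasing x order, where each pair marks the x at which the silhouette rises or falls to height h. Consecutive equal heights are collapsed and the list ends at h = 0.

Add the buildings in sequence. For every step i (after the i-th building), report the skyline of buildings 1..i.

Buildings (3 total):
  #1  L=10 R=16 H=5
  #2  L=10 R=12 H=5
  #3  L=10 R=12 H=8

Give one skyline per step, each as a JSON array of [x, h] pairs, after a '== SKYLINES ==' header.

== SKYLINES ==
[[10,5],[16,0]]
[[10,5],[16,0]]
[[10,8],[12,5],[16,0]]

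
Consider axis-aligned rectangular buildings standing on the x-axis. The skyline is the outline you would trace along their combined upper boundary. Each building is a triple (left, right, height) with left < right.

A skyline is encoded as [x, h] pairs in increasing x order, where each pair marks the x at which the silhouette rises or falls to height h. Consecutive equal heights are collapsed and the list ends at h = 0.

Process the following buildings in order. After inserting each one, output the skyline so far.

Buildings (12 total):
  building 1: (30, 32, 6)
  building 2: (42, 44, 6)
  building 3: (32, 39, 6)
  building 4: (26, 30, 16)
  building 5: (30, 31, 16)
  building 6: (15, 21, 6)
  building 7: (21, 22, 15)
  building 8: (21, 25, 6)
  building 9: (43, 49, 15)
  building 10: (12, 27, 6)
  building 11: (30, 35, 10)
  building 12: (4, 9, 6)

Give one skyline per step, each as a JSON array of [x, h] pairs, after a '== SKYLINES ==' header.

== SKYLINES ==
[[30,6],[32,0]]
[[30,6],[32,0],[42,6],[44,0]]
[[30,6],[39,0],[42,6],[44,0]]
[[26,16],[30,6],[39,0],[42,6],[44,0]]
[[26,16],[31,6],[39,0],[42,6],[44,0]]
[[15,6],[21,0],[26,16],[31,6],[39,0],[42,6],[44,0]]
[[15,6],[21,15],[22,0],[26,16],[31,6],[39,0],[42,6],[44,0]]
[[15,6],[21,15],[22,6],[25,0],[26,16],[31,6],[39,0],[42,6],[44,0]]
[[15,6],[21,15],[22,6],[25,0],[26,16],[31,6],[39,0],[42,6],[43,15],[49,0]]
[[12,6],[21,15],[22,6],[26,16],[31,6],[39,0],[42,6],[43,15],[49,0]]
[[12,6],[21,15],[22,6],[26,16],[31,10],[35,6],[39,0],[42,6],[43,15],[49,0]]
[[4,6],[9,0],[12,6],[21,15],[22,6],[26,16],[31,10],[35,6],[39,0],[42,6],[43,15],[49,0]]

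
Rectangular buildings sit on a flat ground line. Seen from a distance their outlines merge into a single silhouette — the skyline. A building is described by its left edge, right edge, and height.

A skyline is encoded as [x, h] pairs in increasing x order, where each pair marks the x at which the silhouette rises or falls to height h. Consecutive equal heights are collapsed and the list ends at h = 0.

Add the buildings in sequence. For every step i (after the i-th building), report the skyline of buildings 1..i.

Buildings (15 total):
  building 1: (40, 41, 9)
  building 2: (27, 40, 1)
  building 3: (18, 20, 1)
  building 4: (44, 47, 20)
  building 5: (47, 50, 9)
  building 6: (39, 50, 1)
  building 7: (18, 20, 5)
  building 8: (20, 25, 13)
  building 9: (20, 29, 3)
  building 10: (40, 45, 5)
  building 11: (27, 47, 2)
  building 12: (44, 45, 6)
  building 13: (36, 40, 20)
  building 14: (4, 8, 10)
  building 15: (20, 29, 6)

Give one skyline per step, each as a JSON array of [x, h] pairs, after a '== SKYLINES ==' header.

== SKYLINES ==
[[40,9],[41,0]]
[[27,1],[40,9],[41,0]]
[[18,1],[20,0],[27,1],[40,9],[41,0]]
[[18,1],[20,0],[27,1],[40,9],[41,0],[44,20],[47,0]]
[[18,1],[20,0],[27,1],[40,9],[41,0],[44,20],[47,9],[50,0]]
[[18,1],[20,0],[27,1],[40,9],[41,1],[44,20],[47,9],[50,0]]
[[18,5],[20,0],[27,1],[40,9],[41,1],[44,20],[47,9],[50,0]]
[[18,5],[20,13],[25,0],[27,1],[40,9],[41,1],[44,20],[47,9],[50,0]]
[[18,5],[20,13],[25,3],[29,1],[40,9],[41,1],[44,20],[47,9],[50,0]]
[[18,5],[20,13],[25,3],[29,1],[40,9],[41,5],[44,20],[47,9],[50,0]]
[[18,5],[20,13],[25,3],[29,2],[40,9],[41,5],[44,20],[47,9],[50,0]]
[[18,5],[20,13],[25,3],[29,2],[40,9],[41,5],[44,20],[47,9],[50,0]]
[[18,5],[20,13],[25,3],[29,2],[36,20],[40,9],[41,5],[44,20],[47,9],[50,0]]
[[4,10],[8,0],[18,5],[20,13],[25,3],[29,2],[36,20],[40,9],[41,5],[44,20],[47,9],[50,0]]
[[4,10],[8,0],[18,5],[20,13],[25,6],[29,2],[36,20],[40,9],[41,5],[44,20],[47,9],[50,0]]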